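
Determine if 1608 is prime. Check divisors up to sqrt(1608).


1608 / 2 = 804 (exact division)
1608 is NOT prime.

No, 1608 is not prime


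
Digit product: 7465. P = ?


7 × 4 × 6 × 5 = 840


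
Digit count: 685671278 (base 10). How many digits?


685671278 has 9 digits in base 10
floor(log10(685671278)) + 1 = floor(8.8361) + 1 = 9

9 digits (base 10)


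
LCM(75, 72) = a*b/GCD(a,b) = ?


GCD(75, 72) = 3
LCM = 75*72/3 = 5400/3 = 1800

LCM = 1800


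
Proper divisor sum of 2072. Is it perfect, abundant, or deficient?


Proper divisors: 1, 2, 4, 7, 8, 14, 28, 37, 56, 74, 148, 259, 296, 518, 1036
Sum = 1 + 2 + 4 + 7 + 8 + 14 + 28 + 37 + 56 + 74 + 148 + 259 + 296 + 518 + 1036 = 2488
2488 > 2072 → abundant

s(2072) = 2488 (abundant)


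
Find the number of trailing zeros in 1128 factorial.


floor(1128/5) = 225
floor(1128/25) = 45
floor(1128/125) = 9
floor(1128/625) = 1
Total = 280

280 trailing zeros


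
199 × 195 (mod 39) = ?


199 × 195 = 38805
38805 mod 39 = 0


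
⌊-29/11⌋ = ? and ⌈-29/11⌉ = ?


-29/11 = -2.6364
floor = -3
ceil = -2

floor = -3, ceil = -2


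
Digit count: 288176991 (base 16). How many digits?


288176991 in base 16 = 112D3B5F
Number of digits = 8

8 digits (base 16)


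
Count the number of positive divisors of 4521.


4521 = 3^1 × 11^1 × 137^1
d(4521) = (1+1) × (1+1) × (1+1) = 8

8 divisors


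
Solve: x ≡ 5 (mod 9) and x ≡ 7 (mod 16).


M = 9*16 = 144
M1 = M/9 = 16, M2 = M/16 = 9
M1^(-1) mod 9 = 4, M2^(-1) mod 16 = 9
x = 5*16*4 + 7*9*9 = 887
887 mod 144 = 23
Check: 23 mod 9 = 5 ✓, 23 mod 16 = 7 ✓

x ≡ 23 (mod 144)


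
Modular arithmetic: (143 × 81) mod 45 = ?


143 × 81 = 11583
11583 mod 45 = 18


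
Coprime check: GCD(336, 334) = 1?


Euclidean algorithm:
336 = 1 * 334 + 2
334 = 167 * 2 + 0
GCD(336, 334) = 2

No, not coprime (GCD = 2)


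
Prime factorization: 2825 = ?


2825 / 5 = 565
565 / 5 = 113
113 / 113 = 1
2825 = 5^2 × 113


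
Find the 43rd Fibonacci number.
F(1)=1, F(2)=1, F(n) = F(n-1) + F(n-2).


Sequence: 1, 1, 2, 3, 5, 8, 13, 21, 34, 55, 89, 144, 233, 377, 610, 987, 1597, 2584, 4181, 6765, 10946, 17711, 28657, 46368, 75025, 121393, 196418, 317811, 514229, 832040, 1346269, 2178309, 3524578, 5702887, 9227465, 14930352, 24157817, 39088169, 63245986, 102334155, 165580141, 267914296, 433494437
F(43) = 433494437


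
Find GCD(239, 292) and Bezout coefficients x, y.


Tabular extended Euclidean (each row: r = 239*s + 292*t):
r=239, s=1, t=0
r=292, s=0, t=1
q=0: r=239, s=1, t=0   [239*(1) + 292*(0) = 239]
q=1: r=53, s=-1, t=1   [239*(-1) + 292*(1) = 53]
q=4: r=27, s=5, t=-4   [239*(5) + 292*(-4) = 27]
q=1: r=26, s=-6, t=5   [239*(-6) + 292*(5) = 26]
q=1: r=1, s=11, t=-9   [239*(11) + 292*(-9) = 1]
q=26: r=0, s=-292, t=239   [239*(-292) + 292*(239) = 0]
GCD = 1; from the row with r=1: x=11, y=-9
Check: 239*(11) + 292*(-9) = 2629 - 2628 = 1

GCD = 1, x = 11, y = -9


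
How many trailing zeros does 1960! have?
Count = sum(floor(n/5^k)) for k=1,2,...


floor(1960/5) = 392
floor(1960/25) = 78
floor(1960/125) = 15
floor(1960/625) = 3
Total = 488

488 trailing zeros


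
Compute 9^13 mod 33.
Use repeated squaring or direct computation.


9^1 mod 33 = 9
9^2 mod 33 = 15
9^3 mod 33 = 3
9^4 mod 33 = 27
9^5 mod 33 = 12
9^6 mod 33 = 9
9^7 mod 33 = 15
9^8 mod 33 = 3
9^9 mod 33 = 27
9^10 mod 33 = 12
9^11 mod 33 = 9
9^12 mod 33 = 15
9^13 mod 33 = 3


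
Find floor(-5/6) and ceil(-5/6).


-5/6 = -0.8333
floor = -1
ceil = 0

floor = -1, ceil = 0


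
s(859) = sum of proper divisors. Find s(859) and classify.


Proper divisors: 1
Sum = 1 = 1
1 < 859 → deficient

s(859) = 1 (deficient)


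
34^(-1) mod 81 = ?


Use the extended Euclidean algorithm on (81, 34); each row r = 81*s + 34*t:
r=81, s=1, t=0
r=34, s=0, t=1
q=2: r=13, s=1, t=-2   [81*(1) + 34*(-2) = 13]
q=2: r=8, s=-2, t=5   [81*(-2) + 34*(5) = 8]
q=1: r=5, s=3, t=-7   [81*(3) + 34*(-7) = 5]
q=1: r=3, s=-5, t=12   [81*(-5) + 34*(12) = 3]
q=1: r=2, s=8, t=-19   [81*(8) + 34*(-19) = 2]
q=1: r=1, s=-13, t=31   [81*(-13) + 34*(31) = 1]
q=2: r=0, s=34, t=-81   [81*(34) + 34*(-81) = 0]
GCD = 1 with t = 31, so 34*(31) ≡ 1 (mod 81)
Inverse = 31 mod 81 = 31
Check: 34 * 31 = 1054 ≡ 1 (mod 81)

34^(-1) ≡ 31 (mod 81)


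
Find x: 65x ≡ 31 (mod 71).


GCD(65, 71) = 1, unique solution
a^(-1) mod 71 = 59
x = 59 * 31 mod 71 = 54

x ≡ 54 (mod 71)


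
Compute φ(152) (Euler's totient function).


152 = 2^3 × 19
Prime factors: 2, 19
φ(152) = 152 × (1-1/2) × (1-1/19)
= 152 × 1/2 × 18/19 = 72

φ(152) = 72


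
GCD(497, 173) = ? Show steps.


497 = 2 * 173 + 151
173 = 1 * 151 + 22
151 = 6 * 22 + 19
22 = 1 * 19 + 3
19 = 6 * 3 + 1
3 = 3 * 1 + 0
GCD = 1


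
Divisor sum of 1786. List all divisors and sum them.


Divisors of 1786: 1, 2, 19, 38, 47, 94, 893, 1786
Sum = 1 + 2 + 19 + 38 + 47 + 94 + 893 + 1786 = 2880

σ(1786) = 2880


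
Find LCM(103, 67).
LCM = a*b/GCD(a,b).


GCD(103, 67) = 1
LCM = 103*67/1 = 6901/1 = 6901

LCM = 6901


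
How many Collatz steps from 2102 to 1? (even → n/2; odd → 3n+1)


2102 → 1051 → 3154 → 1577 → 4732 → 2366 → 1183 → 3550 → 1775 → 5326 → 2663 → 7990 → 3995 → 11986 → 5993 → 17980 → 8990 → 4495 → 13486 → 6743 → 20230 → 10115 → 30346 → 15173 → 45520 → 22760 → 11380 → 5690 → 2845 → 8536 → 4268 → 2134 → 1067 → 3202 → 1601 → 4804 → 2402 → 1201 → 3604 → 1802 → 901 → 2704 → 1352 → 676 → 338 → 169 → 508 → 254 → 127 → 382 → 191 → 574 → 287 → 862 → 431 → 1294 → 647 → 1942 → 971 → 2914 → 1457 → 4372 → 2186 → 1093 → 3280 → 1640 → 820 → 410 → 205 → 616 → 308 → 154 → 77 → 232 → 116 → 58 → 29 → 88 → 44 → 22 → 11 → 34 → 17 → 52 → 26 → 13 → 40 → 20 → 10 → 5 → 16 → 8 → 4 → 2 → 1
Total steps = 94

94 steps


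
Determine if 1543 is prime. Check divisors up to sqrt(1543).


Check divisors up to sqrt(1543) = 39.2810
No divisors found.
1543 is prime.

Yes, 1543 is prime


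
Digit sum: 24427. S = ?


2 + 4 + 4 + 2 + 7 = 19


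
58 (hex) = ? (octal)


58 (base 16) = 88 (decimal)
88 (decimal) = 130 (base 8)


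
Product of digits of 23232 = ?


2 × 3 × 2 × 3 × 2 = 72


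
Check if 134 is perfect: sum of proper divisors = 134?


Proper divisors of 134: 1, 2, 67
Sum = 1 + 2 + 67 = 70

No, 134 is not perfect (70 ≠ 134)


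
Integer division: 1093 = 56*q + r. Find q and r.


1093 = 56 * 19 + 29
Check: 1064 + 29 = 1093

q = 19, r = 29


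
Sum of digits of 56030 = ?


5 + 6 + 0 + 3 + 0 = 14


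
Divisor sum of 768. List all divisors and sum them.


Divisors of 768: 1, 2, 3, 4, 6, 8, 12, 16, 24, 32, 48, 64, 96, 128, 192, 256, 384, 768
Sum = 1 + 2 + 3 + 4 + 6 + 8 + 12 + 16 + 24 + 32 + 48 + 64 + 96 + 128 + 192 + 256 + 384 + 768 = 2044

σ(768) = 2044


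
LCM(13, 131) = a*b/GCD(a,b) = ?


GCD(13, 131) = 1
LCM = 13*131/1 = 1703/1 = 1703

LCM = 1703


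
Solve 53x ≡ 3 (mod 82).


GCD(53, 82) = 1, unique solution
a^(-1) mod 82 = 65
x = 65 * 3 mod 82 = 31

x ≡ 31 (mod 82)


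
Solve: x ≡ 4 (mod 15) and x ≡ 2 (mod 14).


M = 15*14 = 210
M1 = M/15 = 14, M2 = M/14 = 15
M1^(-1) mod 15 = 14, M2^(-1) mod 14 = 1
x = 4*14*14 + 2*15*1 = 814
814 mod 210 = 184
Check: 184 mod 15 = 4 ✓, 184 mod 14 = 2 ✓

x ≡ 184 (mod 210)


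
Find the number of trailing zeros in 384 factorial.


floor(384/5) = 76
floor(384/25) = 15
floor(384/125) = 3
Total = 94

94 trailing zeros


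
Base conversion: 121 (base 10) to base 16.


121 (base 10) = 121 (decimal)
121 (decimal) = 79 (base 16)


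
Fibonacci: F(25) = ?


Sequence: 1, 1, 2, 3, 5, 8, 13, 21, 34, 55, 89, 144, 233, 377, 610, 987, 1597, 2584, 4181, 6765, 10946, 17711, 28657, 46368, 75025
F(25) = 75025


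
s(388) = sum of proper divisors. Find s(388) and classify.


Proper divisors: 1, 2, 4, 97, 194
Sum = 1 + 2 + 4 + 97 + 194 = 298
298 < 388 → deficient

s(388) = 298 (deficient)


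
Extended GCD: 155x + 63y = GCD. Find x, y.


Tabular extended Euclidean (each row: r = 155*s + 63*t):
r=155, s=1, t=0
r=63, s=0, t=1
q=2: r=29, s=1, t=-2   [155*(1) + 63*(-2) = 29]
q=2: r=5, s=-2, t=5   [155*(-2) + 63*(5) = 5]
q=5: r=4, s=11, t=-27   [155*(11) + 63*(-27) = 4]
q=1: r=1, s=-13, t=32   [155*(-13) + 63*(32) = 1]
q=4: r=0, s=63, t=-155   [155*(63) + 63*(-155) = 0]
GCD = 1; from the row with r=1: x=-13, y=32
Check: 155*(-13) + 63*(32) = -2015 + 2016 = 1

GCD = 1, x = -13, y = 32


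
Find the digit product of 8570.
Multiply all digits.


8 × 5 × 7 × 0 = 0


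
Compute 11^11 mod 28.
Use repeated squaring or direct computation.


11^1 mod 28 = 11
11^2 mod 28 = 9
11^3 mod 28 = 15
11^4 mod 28 = 25
11^5 mod 28 = 23
11^6 mod 28 = 1
11^7 mod 28 = 11
11^8 mod 28 = 9
11^9 mod 28 = 15
11^10 mod 28 = 25
11^11 mod 28 = 23


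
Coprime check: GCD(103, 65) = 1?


Euclidean algorithm:
103 = 1 * 65 + 38
65 = 1 * 38 + 27
38 = 1 * 27 + 11
27 = 2 * 11 + 5
11 = 2 * 5 + 1
5 = 5 * 1 + 0
GCD(103, 65) = 1

Yes, coprime (GCD = 1)


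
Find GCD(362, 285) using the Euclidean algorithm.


362 = 1 * 285 + 77
285 = 3 * 77 + 54
77 = 1 * 54 + 23
54 = 2 * 23 + 8
23 = 2 * 8 + 7
8 = 1 * 7 + 1
7 = 7 * 1 + 0
GCD = 1


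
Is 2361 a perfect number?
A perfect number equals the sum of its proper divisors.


Proper divisors of 2361: 1, 3, 787
Sum = 1 + 3 + 787 = 791

No, 2361 is not perfect (791 ≠ 2361)


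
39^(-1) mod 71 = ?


Use the extended Euclidean algorithm on (71, 39); each row r = 71*s + 39*t:
r=71, s=1, t=0
r=39, s=0, t=1
q=1: r=32, s=1, t=-1   [71*(1) + 39*(-1) = 32]
q=1: r=7, s=-1, t=2   [71*(-1) + 39*(2) = 7]
q=4: r=4, s=5, t=-9   [71*(5) + 39*(-9) = 4]
q=1: r=3, s=-6, t=11   [71*(-6) + 39*(11) = 3]
q=1: r=1, s=11, t=-20   [71*(11) + 39*(-20) = 1]
q=3: r=0, s=-39, t=71   [71*(-39) + 39*(71) = 0]
GCD = 1 with t = -20, so 39*(-20) ≡ 1 (mod 71)
Inverse = -20 mod 71 = 51
Check: 39 * 51 = 1989 ≡ 1 (mod 71)

39^(-1) ≡ 51 (mod 71)


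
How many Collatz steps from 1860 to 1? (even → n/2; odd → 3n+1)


1860 → 930 → 465 → 1396 → 698 → 349 → 1048 → 524 → 262 → 131 → 394 → 197 → 592 → 296 → 148 → 74 → 37 → 112 → 56 → 28 → 14 → 7 → 22 → 11 → 34 → 17 → 52 → 26 → 13 → 40 → 20 → 10 → 5 → 16 → 8 → 4 → 2 → 1
Total steps = 37

37 steps


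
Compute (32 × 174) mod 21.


32 × 174 = 5568
5568 mod 21 = 3


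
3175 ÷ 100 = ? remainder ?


3175 = 100 * 31 + 75
Check: 3100 + 75 = 3175

q = 31, r = 75


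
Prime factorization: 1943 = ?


1943 / 29 = 67
67 / 67 = 1
1943 = 29 × 67


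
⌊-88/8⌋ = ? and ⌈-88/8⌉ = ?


-88/8 = -11.0000
floor = -11
ceil = -11

floor = -11, ceil = -11


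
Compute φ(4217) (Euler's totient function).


4217 = 4217
Prime factors: 4217
φ(4217) = 4217 × (1-1/4217)
= 4217 × 4216/4217 = 4216

φ(4217) = 4216


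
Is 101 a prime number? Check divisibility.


Check divisors up to sqrt(101) = 10.0499
No divisors found.
101 is prime.

Yes, 101 is prime


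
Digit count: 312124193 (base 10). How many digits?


312124193 has 9 digits in base 10
floor(log10(312124193)) + 1 = floor(8.4943) + 1 = 9

9 digits (base 10)


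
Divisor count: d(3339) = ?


3339 = 3^2 × 7^1 × 53^1
d(3339) = (2+1) × (1+1) × (1+1) = 12

12 divisors


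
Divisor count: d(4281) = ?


4281 = 3^1 × 1427^1
d(4281) = (1+1) × (1+1) = 4

4 divisors


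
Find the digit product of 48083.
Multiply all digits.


4 × 8 × 0 × 8 × 3 = 0


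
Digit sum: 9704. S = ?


9 + 7 + 0 + 4 = 20


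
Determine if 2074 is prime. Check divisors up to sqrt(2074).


2074 / 2 = 1037 (exact division)
2074 is NOT prime.

No, 2074 is not prime


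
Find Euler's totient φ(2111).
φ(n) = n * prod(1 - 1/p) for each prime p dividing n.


2111 = 2111
Prime factors: 2111
φ(2111) = 2111 × (1-1/2111)
= 2111 × 2110/2111 = 2110

φ(2111) = 2110


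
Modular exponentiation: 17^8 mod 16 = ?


17^1 mod 16 = 1
17^2 mod 16 = 1
17^3 mod 16 = 1
17^4 mod 16 = 1
17^5 mod 16 = 1
17^6 mod 16 = 1
17^7 mod 16 = 1
17^8 mod 16 = 1


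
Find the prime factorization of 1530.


1530 / 2 = 765
765 / 3 = 255
255 / 3 = 85
85 / 5 = 17
17 / 17 = 1
1530 = 2 × 3^2 × 5 × 17


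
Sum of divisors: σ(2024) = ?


Divisors of 2024: 1, 2, 4, 8, 11, 22, 23, 44, 46, 88, 92, 184, 253, 506, 1012, 2024
Sum = 1 + 2 + 4 + 8 + 11 + 22 + 23 + 44 + 46 + 88 + 92 + 184 + 253 + 506 + 1012 + 2024 = 4320

σ(2024) = 4320


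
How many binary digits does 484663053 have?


484663053 in base 2 = 11100111000110101111100001101
Number of digits = 29

29 digits (base 2)


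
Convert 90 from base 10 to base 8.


90 (base 10) = 90 (decimal)
90 (decimal) = 132 (base 8)


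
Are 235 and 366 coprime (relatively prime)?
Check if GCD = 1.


Euclidean algorithm:
366 = 1 * 235 + 131
235 = 1 * 131 + 104
131 = 1 * 104 + 27
104 = 3 * 27 + 23
27 = 1 * 23 + 4
23 = 5 * 4 + 3
4 = 1 * 3 + 1
3 = 3 * 1 + 0
GCD(235, 366) = 1

Yes, coprime (GCD = 1)


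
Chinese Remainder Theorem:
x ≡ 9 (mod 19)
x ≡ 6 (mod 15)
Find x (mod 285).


M = 19*15 = 285
M1 = M/19 = 15, M2 = M/15 = 19
M1^(-1) mod 19 = 14, M2^(-1) mod 15 = 4
x = 9*15*14 + 6*19*4 = 2346
2346 mod 285 = 66
Check: 66 mod 19 = 9 ✓, 66 mod 15 = 6 ✓

x ≡ 66 (mod 285)


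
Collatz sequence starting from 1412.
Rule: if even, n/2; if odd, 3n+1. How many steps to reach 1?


1412 → 706 → 353 → 1060 → 530 → 265 → 796 → 398 → 199 → 598 → 299 → 898 → 449 → 1348 → 674 → 337 → 1012 → 506 → 253 → 760 → 380 → 190 → 95 → 286 → 143 → 430 → 215 → 646 → 323 → 970 → 485 → 1456 → 728 → 364 → 182 → 91 → 274 → 137 → 412 → 206 → 103 → 310 → 155 → 466 → 233 → 700 → 350 → 175 → 526 → 263 → 790 → 395 → 1186 → 593 → 1780 → 890 → 445 → 1336 → 668 → 334 → 167 → 502 → 251 → 754 → 377 → 1132 → 566 → 283 → 850 → 425 → 1276 → 638 → 319 → 958 → 479 → 1438 → 719 → 2158 → 1079 → 3238 → 1619 → 4858 → 2429 → 7288 → 3644 → 1822 → 911 → 2734 → 1367 → 4102 → 2051 → 6154 → 3077 → 9232 → 4616 → 2308 → 1154 → 577 → 1732 → 866 → 433 → 1300 → 650 → 325 → 976 → 488 → 244 → 122 → 61 → 184 → 92 → 46 → 23 → 70 → 35 → 106 → 53 → 160 → 80 → 40 → 20 → 10 → 5 → 16 → 8 → 4 → 2 → 1
Total steps = 127

127 steps


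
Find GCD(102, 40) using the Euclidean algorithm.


102 = 2 * 40 + 22
40 = 1 * 22 + 18
22 = 1 * 18 + 4
18 = 4 * 4 + 2
4 = 2 * 2 + 0
GCD = 2


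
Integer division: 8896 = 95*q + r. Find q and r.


8896 = 95 * 93 + 61
Check: 8835 + 61 = 8896

q = 93, r = 61


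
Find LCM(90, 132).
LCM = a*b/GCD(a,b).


GCD(90, 132) = 6
LCM = 90*132/6 = 11880/6 = 1980

LCM = 1980


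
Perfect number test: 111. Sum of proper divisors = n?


Proper divisors of 111: 1, 3, 37
Sum = 1 + 3 + 37 = 41

No, 111 is not perfect (41 ≠ 111)


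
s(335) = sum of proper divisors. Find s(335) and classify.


Proper divisors: 1, 5, 67
Sum = 1 + 5 + 67 = 73
73 < 335 → deficient

s(335) = 73 (deficient)


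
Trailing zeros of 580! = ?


floor(580/5) = 116
floor(580/25) = 23
floor(580/125) = 4
Total = 143

143 trailing zeros


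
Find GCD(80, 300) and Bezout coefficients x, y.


Tabular extended Euclidean (each row: r = 80*s + 300*t):
r=80, s=1, t=0
r=300, s=0, t=1
q=0: r=80, s=1, t=0   [80*(1) + 300*(0) = 80]
q=3: r=60, s=-3, t=1   [80*(-3) + 300*(1) = 60]
q=1: r=20, s=4, t=-1   [80*(4) + 300*(-1) = 20]
q=3: r=0, s=-15, t=4   [80*(-15) + 300*(4) = 0]
GCD = 20; from the row with r=20: x=4, y=-1
Check: 80*(4) + 300*(-1) = 320 - 300 = 20

GCD = 20, x = 4, y = -1


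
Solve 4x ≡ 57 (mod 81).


GCD(4, 81) = 1, unique solution
a^(-1) mod 81 = 61
x = 61 * 57 mod 81 = 75

x ≡ 75 (mod 81)


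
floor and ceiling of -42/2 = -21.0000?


-42/2 = -21.0000
floor = -21
ceil = -21

floor = -21, ceil = -21


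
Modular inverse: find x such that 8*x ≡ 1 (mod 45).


Use the extended Euclidean algorithm on (45, 8); each row r = 45*s + 8*t:
r=45, s=1, t=0
r=8, s=0, t=1
q=5: r=5, s=1, t=-5   [45*(1) + 8*(-5) = 5]
q=1: r=3, s=-1, t=6   [45*(-1) + 8*(6) = 3]
q=1: r=2, s=2, t=-11   [45*(2) + 8*(-11) = 2]
q=1: r=1, s=-3, t=17   [45*(-3) + 8*(17) = 1]
q=2: r=0, s=8, t=-45   [45*(8) + 8*(-45) = 0]
GCD = 1 with t = 17, so 8*(17) ≡ 1 (mod 45)
Inverse = 17 mod 45 = 17
Check: 8 * 17 = 136 ≡ 1 (mod 45)

8^(-1) ≡ 17 (mod 45)


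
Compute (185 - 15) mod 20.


185 - 15 = 170
170 mod 20 = 10


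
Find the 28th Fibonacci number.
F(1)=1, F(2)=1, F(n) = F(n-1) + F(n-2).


Sequence: 1, 1, 2, 3, 5, 8, 13, 21, 34, 55, 89, 144, 233, 377, 610, 987, 1597, 2584, 4181, 6765, 10946, 17711, 28657, 46368, 75025, 121393, 196418, 317811
F(28) = 317811


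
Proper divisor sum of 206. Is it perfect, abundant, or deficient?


Proper divisors: 1, 2, 103
Sum = 1 + 2 + 103 = 106
106 < 206 → deficient

s(206) = 106 (deficient)


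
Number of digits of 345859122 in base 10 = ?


345859122 has 9 digits in base 10
floor(log10(345859122)) + 1 = floor(8.5389) + 1 = 9

9 digits (base 10)


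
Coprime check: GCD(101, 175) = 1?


Euclidean algorithm:
175 = 1 * 101 + 74
101 = 1 * 74 + 27
74 = 2 * 27 + 20
27 = 1 * 20 + 7
20 = 2 * 7 + 6
7 = 1 * 6 + 1
6 = 6 * 1 + 0
GCD(101, 175) = 1

Yes, coprime (GCD = 1)


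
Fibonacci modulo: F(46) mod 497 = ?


F(k) mod 497 for k=1..46:
1, 1, 2, 3, 5, 8, 13, 21, 34, 55, 89, 144, 233, 377, 113, 490, 106, 99, 205, 304, 12, 316, 328, 147, 475, 125, 103, 228, 331, 62, 393, 455, 351, 309, 163, 472, 138, 113, 251, 364, 118, 482, 103, 88, 191, 279
F(46) mod 497 = 279


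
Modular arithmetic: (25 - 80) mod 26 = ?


25 - 80 = -55
-55 mod 26 = 23


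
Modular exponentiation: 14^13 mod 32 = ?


14^1 mod 32 = 14
14^2 mod 32 = 4
14^3 mod 32 = 24
14^4 mod 32 = 16
14^5 mod 32 = 0
14^6 mod 32 = 0
14^7 mod 32 = 0
14^8 mod 32 = 0
14^9 mod 32 = 0
14^10 mod 32 = 0
14^11 mod 32 = 0
14^12 mod 32 = 0
14^13 mod 32 = 0


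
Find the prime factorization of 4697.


4697 / 7 = 671
671 / 11 = 61
61 / 61 = 1
4697 = 7 × 11 × 61


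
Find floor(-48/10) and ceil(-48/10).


-48/10 = -4.8000
floor = -5
ceil = -4

floor = -5, ceil = -4


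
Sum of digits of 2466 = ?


2 + 4 + 6 + 6 = 18


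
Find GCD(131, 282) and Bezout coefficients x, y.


Tabular extended Euclidean (each row: r = 131*s + 282*t):
r=131, s=1, t=0
r=282, s=0, t=1
q=0: r=131, s=1, t=0   [131*(1) + 282*(0) = 131]
q=2: r=20, s=-2, t=1   [131*(-2) + 282*(1) = 20]
q=6: r=11, s=13, t=-6   [131*(13) + 282*(-6) = 11]
q=1: r=9, s=-15, t=7   [131*(-15) + 282*(7) = 9]
q=1: r=2, s=28, t=-13   [131*(28) + 282*(-13) = 2]
q=4: r=1, s=-127, t=59   [131*(-127) + 282*(59) = 1]
q=2: r=0, s=282, t=-131   [131*(282) + 282*(-131) = 0]
GCD = 1; from the row with r=1: x=-127, y=59
Check: 131*(-127) + 282*(59) = -16637 + 16638 = 1

GCD = 1, x = -127, y = 59


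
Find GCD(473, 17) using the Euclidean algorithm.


473 = 27 * 17 + 14
17 = 1 * 14 + 3
14 = 4 * 3 + 2
3 = 1 * 2 + 1
2 = 2 * 1 + 0
GCD = 1


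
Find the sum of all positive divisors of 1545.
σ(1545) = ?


Divisors of 1545: 1, 3, 5, 15, 103, 309, 515, 1545
Sum = 1 + 3 + 5 + 15 + 103 + 309 + 515 + 1545 = 2496

σ(1545) = 2496


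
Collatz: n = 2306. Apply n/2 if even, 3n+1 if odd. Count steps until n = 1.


2306 → 1153 → 3460 → 1730 → 865 → 2596 → 1298 → 649 → 1948 → 974 → 487 → 1462 → 731 → 2194 → 1097 → 3292 → 1646 → 823 → 2470 → 1235 → 3706 → 1853 → 5560 → 2780 → 1390 → 695 → 2086 → 1043 → 3130 → 1565 → 4696 → 2348 → 1174 → 587 → 1762 → 881 → 2644 → 1322 → 661 → 1984 → 992 → 496 → 248 → 124 → 62 → 31 → 94 → 47 → 142 → 71 → 214 → 107 → 322 → 161 → 484 → 242 → 121 → 364 → 182 → 91 → 274 → 137 → 412 → 206 → 103 → 310 → 155 → 466 → 233 → 700 → 350 → 175 → 526 → 263 → 790 → 395 → 1186 → 593 → 1780 → 890 → 445 → 1336 → 668 → 334 → 167 → 502 → 251 → 754 → 377 → 1132 → 566 → 283 → 850 → 425 → 1276 → 638 → 319 → 958 → 479 → 1438 → 719 → 2158 → 1079 → 3238 → 1619 → 4858 → 2429 → 7288 → 3644 → 1822 → 911 → 2734 → 1367 → 4102 → 2051 → 6154 → 3077 → 9232 → 4616 → 2308 → 1154 → 577 → 1732 → 866 → 433 → 1300 → 650 → 325 → 976 → 488 → 244 → 122 → 61 → 184 → 92 → 46 → 23 → 70 → 35 → 106 → 53 → 160 → 80 → 40 → 20 → 10 → 5 → 16 → 8 → 4 → 2 → 1
Total steps = 151

151 steps


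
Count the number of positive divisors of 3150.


3150 = 2^1 × 3^2 × 5^2 × 7^1
d(3150) = (1+1) × (2+1) × (2+1) × (1+1) = 36

36 divisors


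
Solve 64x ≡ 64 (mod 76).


GCD(64, 76) = 4 divides 64
Divide: 16x ≡ 16 (mod 19)
x ≡ 1 (mod 19)


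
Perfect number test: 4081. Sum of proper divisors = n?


Proper divisors of 4081: 1, 7, 11, 53, 77, 371, 583
Sum = 1 + 7 + 11 + 53 + 77 + 371 + 583 = 1103

No, 4081 is not perfect (1103 ≠ 4081)


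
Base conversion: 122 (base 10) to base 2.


122 (base 10) = 122 (decimal)
122 (decimal) = 1111010 (base 2)


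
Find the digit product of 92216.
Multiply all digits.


9 × 2 × 2 × 1 × 6 = 216


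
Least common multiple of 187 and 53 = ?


GCD(187, 53) = 1
LCM = 187*53/1 = 9911/1 = 9911

LCM = 9911


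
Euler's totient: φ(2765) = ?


2765 = 5 × 7 × 79
Prime factors: 5, 7, 79
φ(2765) = 2765 × (1-1/5) × (1-1/7) × (1-1/79)
= 2765 × 4/5 × 6/7 × 78/79 = 1872

φ(2765) = 1872


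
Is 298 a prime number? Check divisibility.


298 / 2 = 149 (exact division)
298 is NOT prime.

No, 298 is not prime


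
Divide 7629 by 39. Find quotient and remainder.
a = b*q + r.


7629 = 39 * 195 + 24
Check: 7605 + 24 = 7629

q = 195, r = 24


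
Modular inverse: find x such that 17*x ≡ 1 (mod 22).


Use the extended Euclidean algorithm on (22, 17); each row r = 22*s + 17*t:
r=22, s=1, t=0
r=17, s=0, t=1
q=1: r=5, s=1, t=-1   [22*(1) + 17*(-1) = 5]
q=3: r=2, s=-3, t=4   [22*(-3) + 17*(4) = 2]
q=2: r=1, s=7, t=-9   [22*(7) + 17*(-9) = 1]
q=2: r=0, s=-17, t=22   [22*(-17) + 17*(22) = 0]
GCD = 1 with t = -9, so 17*(-9) ≡ 1 (mod 22)
Inverse = -9 mod 22 = 13
Check: 17 * 13 = 221 ≡ 1 (mod 22)

17^(-1) ≡ 13 (mod 22)


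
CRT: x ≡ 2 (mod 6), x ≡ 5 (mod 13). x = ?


M = 6*13 = 78
M1 = M/6 = 13, M2 = M/13 = 6
M1^(-1) mod 6 = 1, M2^(-1) mod 13 = 11
x = 2*13*1 + 5*6*11 = 356
356 mod 78 = 44
Check: 44 mod 6 = 2 ✓, 44 mod 13 = 5 ✓

x ≡ 44 (mod 78)


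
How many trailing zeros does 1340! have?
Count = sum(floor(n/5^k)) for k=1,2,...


floor(1340/5) = 268
floor(1340/25) = 53
floor(1340/125) = 10
floor(1340/625) = 2
Total = 333

333 trailing zeros


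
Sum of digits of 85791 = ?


8 + 5 + 7 + 9 + 1 = 30


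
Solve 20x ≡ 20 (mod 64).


GCD(20, 64) = 4 divides 20
Divide: 5x ≡ 5 (mod 16)
x ≡ 1 (mod 16)


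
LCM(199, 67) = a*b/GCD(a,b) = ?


GCD(199, 67) = 1
LCM = 199*67/1 = 13333/1 = 13333

LCM = 13333


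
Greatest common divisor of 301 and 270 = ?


301 = 1 * 270 + 31
270 = 8 * 31 + 22
31 = 1 * 22 + 9
22 = 2 * 9 + 4
9 = 2 * 4 + 1
4 = 4 * 1 + 0
GCD = 1


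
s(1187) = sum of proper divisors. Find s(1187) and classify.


Proper divisors: 1
Sum = 1 = 1
1 < 1187 → deficient

s(1187) = 1 (deficient)


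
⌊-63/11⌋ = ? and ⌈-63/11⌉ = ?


-63/11 = -5.7273
floor = -6
ceil = -5

floor = -6, ceil = -5


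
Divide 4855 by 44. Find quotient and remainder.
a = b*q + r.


4855 = 44 * 110 + 15
Check: 4840 + 15 = 4855

q = 110, r = 15


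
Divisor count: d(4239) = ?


4239 = 3^3 × 157^1
d(4239) = (3+1) × (1+1) = 8

8 divisors


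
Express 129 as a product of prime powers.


129 / 3 = 43
43 / 43 = 1
129 = 3 × 43


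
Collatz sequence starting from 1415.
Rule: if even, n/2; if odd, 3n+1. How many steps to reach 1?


1415 → 4246 → 2123 → 6370 → 3185 → 9556 → 4778 → 2389 → 7168 → 3584 → 1792 → 896 → 448 → 224 → 112 → 56 → 28 → 14 → 7 → 22 → 11 → 34 → 17 → 52 → 26 → 13 → 40 → 20 → 10 → 5 → 16 → 8 → 4 → 2 → 1
Total steps = 34

34 steps


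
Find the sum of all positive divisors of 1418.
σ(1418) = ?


Divisors of 1418: 1, 2, 709, 1418
Sum = 1 + 2 + 709 + 1418 = 2130

σ(1418) = 2130


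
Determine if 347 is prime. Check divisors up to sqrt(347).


Check divisors up to sqrt(347) = 18.6279
No divisors found.
347 is prime.

Yes, 347 is prime


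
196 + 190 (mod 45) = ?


196 + 190 = 386
386 mod 45 = 26


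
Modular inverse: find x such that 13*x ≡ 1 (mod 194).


Use the extended Euclidean algorithm on (194, 13); each row r = 194*s + 13*t:
r=194, s=1, t=0
r=13, s=0, t=1
q=14: r=12, s=1, t=-14   [194*(1) + 13*(-14) = 12]
q=1: r=1, s=-1, t=15   [194*(-1) + 13*(15) = 1]
q=12: r=0, s=13, t=-194   [194*(13) + 13*(-194) = 0]
GCD = 1 with t = 15, so 13*(15) ≡ 1 (mod 194)
Inverse = 15 mod 194 = 15
Check: 13 * 15 = 195 ≡ 1 (mod 194)

13^(-1) ≡ 15 (mod 194)


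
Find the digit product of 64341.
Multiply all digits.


6 × 4 × 3 × 4 × 1 = 288


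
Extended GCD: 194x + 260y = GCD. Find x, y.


Tabular extended Euclidean (each row: r = 194*s + 260*t):
r=194, s=1, t=0
r=260, s=0, t=1
q=0: r=194, s=1, t=0   [194*(1) + 260*(0) = 194]
q=1: r=66, s=-1, t=1   [194*(-1) + 260*(1) = 66]
q=2: r=62, s=3, t=-2   [194*(3) + 260*(-2) = 62]
q=1: r=4, s=-4, t=3   [194*(-4) + 260*(3) = 4]
q=15: r=2, s=63, t=-47   [194*(63) + 260*(-47) = 2]
q=2: r=0, s=-130, t=97   [194*(-130) + 260*(97) = 0]
GCD = 2; from the row with r=2: x=63, y=-47
Check: 194*(63) + 260*(-47) = 12222 - 12220 = 2

GCD = 2, x = 63, y = -47


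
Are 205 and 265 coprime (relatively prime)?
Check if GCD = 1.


Euclidean algorithm:
265 = 1 * 205 + 60
205 = 3 * 60 + 25
60 = 2 * 25 + 10
25 = 2 * 10 + 5
10 = 2 * 5 + 0
GCD(205, 265) = 5

No, not coprime (GCD = 5)


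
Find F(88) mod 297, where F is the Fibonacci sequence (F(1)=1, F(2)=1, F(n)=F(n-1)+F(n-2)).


F(k) mod 297 for k=1..88:
1, 1, 2, 3, 5, 8, 13, 21, 34, 55, 89, 144, 233, 80, 16, 96, 112, 208, 23, 231, 254, 188, 145, 36, 181, 217, 101, 21, 122, 143, 265, 111, 79, 190, 269, 162, 134, 296, 133, 132, 265, 100, 68, 168, 236, 107, 46, 153, 199, 55, 254, 12, 266, 278, 247, 228, 178, 109, 287, 99, 89, 188, 277, 168, 148, 19, 167, 186, 56, 242, 1, 243, 244, 190, 137, 30, 167, 197, 67, 264, 34, 1, 35, 36, 71, 107, 178, 285
F(88) mod 297 = 285


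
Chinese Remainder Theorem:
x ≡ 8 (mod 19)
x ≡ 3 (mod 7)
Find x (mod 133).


M = 19*7 = 133
M1 = M/19 = 7, M2 = M/7 = 19
M1^(-1) mod 19 = 11, M2^(-1) mod 7 = 3
x = 8*7*11 + 3*19*3 = 787
787 mod 133 = 122
Check: 122 mod 19 = 8 ✓, 122 mod 7 = 3 ✓

x ≡ 122 (mod 133)


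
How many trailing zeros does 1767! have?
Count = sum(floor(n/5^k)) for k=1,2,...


floor(1767/5) = 353
floor(1767/25) = 70
floor(1767/125) = 14
floor(1767/625) = 2
Total = 439

439 trailing zeros


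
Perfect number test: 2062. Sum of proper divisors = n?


Proper divisors of 2062: 1, 2, 1031
Sum = 1 + 2 + 1031 = 1034

No, 2062 is not perfect (1034 ≠ 2062)


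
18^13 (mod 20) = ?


18^1 mod 20 = 18
18^2 mod 20 = 4
18^3 mod 20 = 12
18^4 mod 20 = 16
18^5 mod 20 = 8
18^6 mod 20 = 4
18^7 mod 20 = 12
18^8 mod 20 = 16
18^9 mod 20 = 8
18^10 mod 20 = 4
18^11 mod 20 = 12
18^12 mod 20 = 16
18^13 mod 20 = 8


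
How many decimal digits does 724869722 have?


724869722 has 9 digits in base 10
floor(log10(724869722)) + 1 = floor(8.8603) + 1 = 9

9 digits (base 10)


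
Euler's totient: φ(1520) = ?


1520 = 2^4 × 5 × 19
Prime factors: 2, 5, 19
φ(1520) = 1520 × (1-1/2) × (1-1/5) × (1-1/19)
= 1520 × 1/2 × 4/5 × 18/19 = 576

φ(1520) = 576


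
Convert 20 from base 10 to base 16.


20 (base 10) = 20 (decimal)
20 (decimal) = 14 (base 16)


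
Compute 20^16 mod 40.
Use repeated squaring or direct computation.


20^1 mod 40 = 20
20^2 mod 40 = 0
20^3 mod 40 = 0
20^4 mod 40 = 0
20^5 mod 40 = 0
20^6 mod 40 = 0
20^7 mod 40 = 0
20^8 mod 40 = 0
20^9 mod 40 = 0
20^10 mod 40 = 0
20^11 mod 40 = 0
20^12 mod 40 = 0
20^13 mod 40 = 0
20^14 mod 40 = 0
20^15 mod 40 = 0
20^16 mod 40 = 0


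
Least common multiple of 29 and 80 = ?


GCD(29, 80) = 1
LCM = 29*80/1 = 2320/1 = 2320

LCM = 2320


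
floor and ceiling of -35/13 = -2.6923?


-35/13 = -2.6923
floor = -3
ceil = -2

floor = -3, ceil = -2


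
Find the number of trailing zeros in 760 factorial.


floor(760/5) = 152
floor(760/25) = 30
floor(760/125) = 6
floor(760/625) = 1
Total = 189

189 trailing zeros


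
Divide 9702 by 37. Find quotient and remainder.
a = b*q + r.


9702 = 37 * 262 + 8
Check: 9694 + 8 = 9702

q = 262, r = 8


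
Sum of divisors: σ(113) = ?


Divisors of 113: 1, 113
Sum = 1 + 113 = 114

σ(113) = 114


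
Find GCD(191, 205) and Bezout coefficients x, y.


Tabular extended Euclidean (each row: r = 191*s + 205*t):
r=191, s=1, t=0
r=205, s=0, t=1
q=0: r=191, s=1, t=0   [191*(1) + 205*(0) = 191]
q=1: r=14, s=-1, t=1   [191*(-1) + 205*(1) = 14]
q=13: r=9, s=14, t=-13   [191*(14) + 205*(-13) = 9]
q=1: r=5, s=-15, t=14   [191*(-15) + 205*(14) = 5]
q=1: r=4, s=29, t=-27   [191*(29) + 205*(-27) = 4]
q=1: r=1, s=-44, t=41   [191*(-44) + 205*(41) = 1]
q=4: r=0, s=205, t=-191   [191*(205) + 205*(-191) = 0]
GCD = 1; from the row with r=1: x=-44, y=41
Check: 191*(-44) + 205*(41) = -8404 + 8405 = 1

GCD = 1, x = -44, y = 41


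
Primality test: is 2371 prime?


Check divisors up to sqrt(2371) = 48.6929
No divisors found.
2371 is prime.

Yes, 2371 is prime


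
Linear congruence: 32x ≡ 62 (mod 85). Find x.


GCD(32, 85) = 1, unique solution
a^(-1) mod 85 = 8
x = 8 * 62 mod 85 = 71

x ≡ 71 (mod 85)


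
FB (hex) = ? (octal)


FB (base 16) = 251 (decimal)
251 (decimal) = 373 (base 8)


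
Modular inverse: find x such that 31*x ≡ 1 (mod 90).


Use the extended Euclidean algorithm on (90, 31); each row r = 90*s + 31*t:
r=90, s=1, t=0
r=31, s=0, t=1
q=2: r=28, s=1, t=-2   [90*(1) + 31*(-2) = 28]
q=1: r=3, s=-1, t=3   [90*(-1) + 31*(3) = 3]
q=9: r=1, s=10, t=-29   [90*(10) + 31*(-29) = 1]
q=3: r=0, s=-31, t=90   [90*(-31) + 31*(90) = 0]
GCD = 1 with t = -29, so 31*(-29) ≡ 1 (mod 90)
Inverse = -29 mod 90 = 61
Check: 31 * 61 = 1891 ≡ 1 (mod 90)

31^(-1) ≡ 61 (mod 90)


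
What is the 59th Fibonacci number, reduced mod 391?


F(k) mod 391 for k=1..59:
1, 1, 2, 3, 5, 8, 13, 21, 34, 55, 89, 144, 233, 377, 219, 205, 33, 238, 271, 118, 389, 116, 114, 230, 344, 183, 136, 319, 64, 383, 56, 48, 104, 152, 256, 17, 273, 290, 172, 71, 243, 314, 166, 89, 255, 344, 208, 161, 369, 139, 117, 256, 373, 238, 220, 67, 287, 354, 250
F(59) mod 391 = 250


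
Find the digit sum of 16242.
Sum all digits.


1 + 6 + 2 + 4 + 2 = 15


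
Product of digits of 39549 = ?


3 × 9 × 5 × 4 × 9 = 4860


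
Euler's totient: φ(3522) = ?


3522 = 2 × 3 × 587
Prime factors: 2, 3, 587
φ(3522) = 3522 × (1-1/2) × (1-1/3) × (1-1/587)
= 3522 × 1/2 × 2/3 × 586/587 = 1172

φ(3522) = 1172


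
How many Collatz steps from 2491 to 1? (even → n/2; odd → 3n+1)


2491 → 7474 → 3737 → 11212 → 5606 → 2803 → 8410 → 4205 → 12616 → 6308 → 3154 → 1577 → 4732 → 2366 → 1183 → 3550 → 1775 → 5326 → 2663 → 7990 → 3995 → 11986 → 5993 → 17980 → 8990 → 4495 → 13486 → 6743 → 20230 → 10115 → 30346 → 15173 → 45520 → 22760 → 11380 → 5690 → 2845 → 8536 → 4268 → 2134 → 1067 → 3202 → 1601 → 4804 → 2402 → 1201 → 3604 → 1802 → 901 → 2704 → 1352 → 676 → 338 → 169 → 508 → 254 → 127 → 382 → 191 → 574 → 287 → 862 → 431 → 1294 → 647 → 1942 → 971 → 2914 → 1457 → 4372 → 2186 → 1093 → 3280 → 1640 → 820 → 410 → 205 → 616 → 308 → 154 → 77 → 232 → 116 → 58 → 29 → 88 → 44 → 22 → 11 → 34 → 17 → 52 → 26 → 13 → 40 → 20 → 10 → 5 → 16 → 8 → 4 → 2 → 1
Total steps = 102

102 steps


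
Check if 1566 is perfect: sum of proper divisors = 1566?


Proper divisors of 1566: 1, 2, 3, 6, 9, 18, 27, 29, 54, 58, 87, 174, 261, 522, 783
Sum = 1 + 2 + 3 + 6 + 9 + 18 + 27 + 29 + 54 + 58 + 87 + 174 + 261 + 522 + 783 = 2034

No, 1566 is not perfect (2034 ≠ 1566)


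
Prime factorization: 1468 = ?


1468 / 2 = 734
734 / 2 = 367
367 / 367 = 1
1468 = 2^2 × 367


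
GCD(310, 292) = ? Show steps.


310 = 1 * 292 + 18
292 = 16 * 18 + 4
18 = 4 * 4 + 2
4 = 2 * 2 + 0
GCD = 2


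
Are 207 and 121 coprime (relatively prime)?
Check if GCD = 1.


Euclidean algorithm:
207 = 1 * 121 + 86
121 = 1 * 86 + 35
86 = 2 * 35 + 16
35 = 2 * 16 + 3
16 = 5 * 3 + 1
3 = 3 * 1 + 0
GCD(207, 121) = 1

Yes, coprime (GCD = 1)


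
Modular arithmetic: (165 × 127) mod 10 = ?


165 × 127 = 20955
20955 mod 10 = 5


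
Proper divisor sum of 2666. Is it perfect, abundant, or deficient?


Proper divisors: 1, 2, 31, 43, 62, 86, 1333
Sum = 1 + 2 + 31 + 43 + 62 + 86 + 1333 = 1558
1558 < 2666 → deficient

s(2666) = 1558 (deficient)


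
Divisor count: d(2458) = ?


2458 = 2^1 × 1229^1
d(2458) = (1+1) × (1+1) = 4

4 divisors


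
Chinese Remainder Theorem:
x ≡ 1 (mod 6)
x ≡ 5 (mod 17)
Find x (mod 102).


M = 6*17 = 102
M1 = M/6 = 17, M2 = M/17 = 6
M1^(-1) mod 6 = 5, M2^(-1) mod 17 = 3
x = 1*17*5 + 5*6*3 = 175
175 mod 102 = 73
Check: 73 mod 6 = 1 ✓, 73 mod 17 = 5 ✓

x ≡ 73 (mod 102)


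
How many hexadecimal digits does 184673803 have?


184673803 in base 16 = B01E60B
Number of digits = 7

7 digits (base 16)


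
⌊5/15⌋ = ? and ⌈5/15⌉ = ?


5/15 = 0.3333
floor = 0
ceil = 1

floor = 0, ceil = 1


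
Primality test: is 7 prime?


Check divisors up to sqrt(7) = 2.6458
No divisors found.
7 is prime.

Yes, 7 is prime


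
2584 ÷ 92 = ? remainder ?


2584 = 92 * 28 + 8
Check: 2576 + 8 = 2584

q = 28, r = 8


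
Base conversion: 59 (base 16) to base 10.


59 (base 16) = 89 (decimal)
89 (decimal) = 89 (base 10)


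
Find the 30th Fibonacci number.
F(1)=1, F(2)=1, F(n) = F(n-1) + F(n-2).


Sequence: 1, 1, 2, 3, 5, 8, 13, 21, 34, 55, 89, 144, 233, 377, 610, 987, 1597, 2584, 4181, 6765, 10946, 17711, 28657, 46368, 75025, 121393, 196418, 317811, 514229, 832040
F(30) = 832040


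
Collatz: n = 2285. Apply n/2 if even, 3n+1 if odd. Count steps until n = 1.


2285 → 6856 → 3428 → 1714 → 857 → 2572 → 1286 → 643 → 1930 → 965 → 2896 → 1448 → 724 → 362 → 181 → 544 → 272 → 136 → 68 → 34 → 17 → 52 → 26 → 13 → 40 → 20 → 10 → 5 → 16 → 8 → 4 → 2 → 1
Total steps = 32

32 steps


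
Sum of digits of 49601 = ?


4 + 9 + 6 + 0 + 1 = 20


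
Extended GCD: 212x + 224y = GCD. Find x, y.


Tabular extended Euclidean (each row: r = 212*s + 224*t):
r=212, s=1, t=0
r=224, s=0, t=1
q=0: r=212, s=1, t=0   [212*(1) + 224*(0) = 212]
q=1: r=12, s=-1, t=1   [212*(-1) + 224*(1) = 12]
q=17: r=8, s=18, t=-17   [212*(18) + 224*(-17) = 8]
q=1: r=4, s=-19, t=18   [212*(-19) + 224*(18) = 4]
q=2: r=0, s=56, t=-53   [212*(56) + 224*(-53) = 0]
GCD = 4; from the row with r=4: x=-19, y=18
Check: 212*(-19) + 224*(18) = -4028 + 4032 = 4

GCD = 4, x = -19, y = 18


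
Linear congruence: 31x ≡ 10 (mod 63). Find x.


GCD(31, 63) = 1, unique solution
a^(-1) mod 63 = 61
x = 61 * 10 mod 63 = 43

x ≡ 43 (mod 63)


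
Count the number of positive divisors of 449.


449 = 449^1
d(449) = (1+1) = 2

2 divisors


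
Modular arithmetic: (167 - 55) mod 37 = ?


167 - 55 = 112
112 mod 37 = 1


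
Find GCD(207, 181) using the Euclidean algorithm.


207 = 1 * 181 + 26
181 = 6 * 26 + 25
26 = 1 * 25 + 1
25 = 25 * 1 + 0
GCD = 1


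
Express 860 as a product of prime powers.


860 / 2 = 430
430 / 2 = 215
215 / 5 = 43
43 / 43 = 1
860 = 2^2 × 5 × 43


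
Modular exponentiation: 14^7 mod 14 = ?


14^1 mod 14 = 0
14^2 mod 14 = 0
14^3 mod 14 = 0
14^4 mod 14 = 0
14^5 mod 14 = 0
14^6 mod 14 = 0
14^7 mod 14 = 0


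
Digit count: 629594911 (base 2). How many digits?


629594911 in base 2 = 100101100001101101101100011111
Number of digits = 30

30 digits (base 2)


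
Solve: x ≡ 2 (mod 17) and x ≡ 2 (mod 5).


M = 17*5 = 85
M1 = M/17 = 5, M2 = M/5 = 17
M1^(-1) mod 17 = 7, M2^(-1) mod 5 = 3
x = 2*5*7 + 2*17*3 = 172
172 mod 85 = 2
Check: 2 mod 17 = 2 ✓, 2 mod 5 = 2 ✓

x ≡ 2 (mod 85)


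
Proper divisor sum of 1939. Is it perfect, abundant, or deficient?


Proper divisors: 1, 7, 277
Sum = 1 + 7 + 277 = 285
285 < 1939 → deficient

s(1939) = 285 (deficient)


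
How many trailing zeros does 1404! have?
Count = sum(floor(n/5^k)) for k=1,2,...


floor(1404/5) = 280
floor(1404/25) = 56
floor(1404/125) = 11
floor(1404/625) = 2
Total = 349

349 trailing zeros


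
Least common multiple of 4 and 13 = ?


GCD(4, 13) = 1
LCM = 4*13/1 = 52/1 = 52

LCM = 52


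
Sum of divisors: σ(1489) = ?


Divisors of 1489: 1, 1489
Sum = 1 + 1489 = 1490

σ(1489) = 1490


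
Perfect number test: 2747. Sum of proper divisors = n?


Proper divisors of 2747: 1, 41, 67
Sum = 1 + 41 + 67 = 109

No, 2747 is not perfect (109 ≠ 2747)


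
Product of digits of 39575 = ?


3 × 9 × 5 × 7 × 5 = 4725


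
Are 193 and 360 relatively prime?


Euclidean algorithm:
360 = 1 * 193 + 167
193 = 1 * 167 + 26
167 = 6 * 26 + 11
26 = 2 * 11 + 4
11 = 2 * 4 + 3
4 = 1 * 3 + 1
3 = 3 * 1 + 0
GCD(193, 360) = 1

Yes, coprime (GCD = 1)


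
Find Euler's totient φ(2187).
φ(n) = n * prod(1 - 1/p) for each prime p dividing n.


2187 = 3^7
Prime factors: 3
φ(2187) = 2187 × (1-1/3)
= 2187 × 2/3 = 1458

φ(2187) = 1458


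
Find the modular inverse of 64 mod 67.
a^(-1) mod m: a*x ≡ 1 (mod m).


Use the extended Euclidean algorithm on (67, 64); each row r = 67*s + 64*t:
r=67, s=1, t=0
r=64, s=0, t=1
q=1: r=3, s=1, t=-1   [67*(1) + 64*(-1) = 3]
q=21: r=1, s=-21, t=22   [67*(-21) + 64*(22) = 1]
q=3: r=0, s=64, t=-67   [67*(64) + 64*(-67) = 0]
GCD = 1 with t = 22, so 64*(22) ≡ 1 (mod 67)
Inverse = 22 mod 67 = 22
Check: 64 * 22 = 1408 ≡ 1 (mod 67)

64^(-1) ≡ 22 (mod 67)


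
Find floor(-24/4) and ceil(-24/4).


-24/4 = -6.0000
floor = -6
ceil = -6

floor = -6, ceil = -6


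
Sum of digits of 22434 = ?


2 + 2 + 4 + 3 + 4 = 15


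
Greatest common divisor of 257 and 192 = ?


257 = 1 * 192 + 65
192 = 2 * 65 + 62
65 = 1 * 62 + 3
62 = 20 * 3 + 2
3 = 1 * 2 + 1
2 = 2 * 1 + 0
GCD = 1


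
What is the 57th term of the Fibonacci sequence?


Sequence: 1, 1, 2, 3, 5, 8, 13, 21, 34, 55, 89, 144, 233, 377, 610, 987, 1597, 2584, 4181, 6765, 10946, 17711, 28657, 46368, 75025, 121393, 196418, 317811, 514229, 832040, 1346269, 2178309, 3524578, 5702887, 9227465, 14930352, 24157817, 39088169, 63245986, 102334155, 165580141, 267914296, 433494437, 701408733, 1134903170, 1836311903, 2971215073, 4807526976, 7778742049, 12586269025, 20365011074, 32951280099, 53316291173, 86267571272, 139583862445, 225851433717, 365435296162
F(57) = 365435296162


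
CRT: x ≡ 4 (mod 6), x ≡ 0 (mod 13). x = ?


M = 6*13 = 78
M1 = M/6 = 13, M2 = M/13 = 6
M1^(-1) mod 6 = 1, M2^(-1) mod 13 = 11
x = 4*13*1 + 0*6*11 = 52
52 mod 78 = 52
Check: 52 mod 6 = 4 ✓, 52 mod 13 = 0 ✓

x ≡ 52 (mod 78)


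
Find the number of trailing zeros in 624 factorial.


floor(624/5) = 124
floor(624/25) = 24
floor(624/125) = 4
Total = 152

152 trailing zeros
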